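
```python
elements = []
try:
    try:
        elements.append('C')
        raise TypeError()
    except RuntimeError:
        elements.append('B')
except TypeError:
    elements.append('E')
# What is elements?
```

Step-by-step execution trace:
1. Inner try: `elements.append('C')` → elements = ['C'].
2. `raise TypeError()` raises TypeError.
3. Inner `except RuntimeError` does not match TypeError; exception propagates to outer try.
4. Outer `except TypeError` matches → `elements.append('E')` → elements = ['C', 'E'].
Result: ['C', 'E']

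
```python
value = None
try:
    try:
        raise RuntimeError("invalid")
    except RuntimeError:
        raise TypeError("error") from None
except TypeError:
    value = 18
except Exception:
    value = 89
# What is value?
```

Step-by-step execution trace:
1. Inner try raises RuntimeError; inner `except RuntimeError` catches it.
2. `raise TypeError(...) from None` raises TypeError (from None suppresses __context__, but the active exception is still TypeError).
3. Outer `except TypeError` matches → value = 18.
4. `except Exception` is not reached.
Result: 18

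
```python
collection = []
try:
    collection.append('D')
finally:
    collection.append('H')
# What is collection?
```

Step-by-step execution trace:
1. try: `collection.append('D')` → collection = ['D'].
2. The try body completes without raising.
3. finally always runs: `collection.append('H')` → collection = ['D', 'H'].
Result: ['D', 'H']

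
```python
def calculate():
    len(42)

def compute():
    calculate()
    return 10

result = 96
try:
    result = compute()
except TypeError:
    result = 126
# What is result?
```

Step-by-step execution trace:
1. result starts at 96.
2. try: `compute()` calls `calculate()`.
3. `calculate()` evaluates `len(42)`, which raises TypeError; it propagates through compute (uncaught).
4. `return 10` in compute is not reached; the assignment to result does not complete.
5. `except TypeError` matches → result = 126.
Result: 126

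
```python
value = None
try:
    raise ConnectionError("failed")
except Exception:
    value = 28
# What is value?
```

Step-by-step execution trace:
1. `raise ConnectionError(...)` raises ConnectionError.
2. `except Exception` matches (ConnectionError is a subclass of Exception) → value = 28.
Result: 28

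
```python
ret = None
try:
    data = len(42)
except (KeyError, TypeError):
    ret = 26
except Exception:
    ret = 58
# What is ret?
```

Step-by-step execution trace:
1. `data = len(42)` raises TypeError.
2. `except (KeyError, TypeError)` matches (TypeError is in the tuple) → ret = 26.
3. `except Exception` is not reached.
Result: 26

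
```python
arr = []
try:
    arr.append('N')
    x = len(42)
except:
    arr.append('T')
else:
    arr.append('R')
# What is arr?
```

Step-by-step execution trace:
1. try: `arr.append('N')` → arr = ['N'].
2. `x = len(42)` raises TypeError.
3. bare `except` matches → `arr.append('T')` → arr = ['N', 'T'].
4. `else` is skipped (an exception was raised).
Result: ['N', 'T']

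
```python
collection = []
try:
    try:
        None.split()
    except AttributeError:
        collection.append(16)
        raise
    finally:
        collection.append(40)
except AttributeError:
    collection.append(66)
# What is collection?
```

Step-by-step execution trace:
1. Inner try: `None.split()` raises AttributeError.
2. Inner `except AttributeError` matches → `collection.append(16)` → collection = [16].
3. bare `raise` re-raises AttributeError.
4. Inner `finally` runs during unwinding: `collection.append(40)` → collection = [16, 40].
5. Outer `except AttributeError` matches → `collection.append(66)` → collection = [16, 40, 66].
Result: [16, 40, 66]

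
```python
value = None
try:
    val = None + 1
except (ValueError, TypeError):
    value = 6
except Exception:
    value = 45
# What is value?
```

Step-by-step execution trace:
1. `val = None + 1` raises TypeError.
2. `except (ValueError, TypeError)` matches (TypeError is in the tuple) → value = 6.
3. `except Exception` is not reached.
Result: 6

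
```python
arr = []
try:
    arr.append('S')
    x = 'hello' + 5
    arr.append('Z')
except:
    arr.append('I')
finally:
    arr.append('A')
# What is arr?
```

Step-by-step execution trace:
1. try: `arr.append('S')` → arr = ['S'].
2. `x = 'hello' + 5` raises TypeError; `arr.append('Z')` is not reached.
3. bare `except` matches → `arr.append('I')` → arr = ['S', 'I'].
4. finally always runs: `arr.append('A')` → arr = ['S', 'I', 'A'].
Result: ['S', 'I', 'A']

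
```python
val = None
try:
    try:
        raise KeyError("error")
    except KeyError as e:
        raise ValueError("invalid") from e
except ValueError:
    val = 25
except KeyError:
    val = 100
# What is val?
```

Step-by-step execution trace:
1. Inner try raises KeyError; inner `except KeyError as e` catches it.
2. `raise ValueError(...) from e` raises ValueError (KeyError is attached as __cause__, but only ValueError is active).
3. Outer `except ValueError` matches → val = 25.
4. `except KeyError` is not reached.
Result: 25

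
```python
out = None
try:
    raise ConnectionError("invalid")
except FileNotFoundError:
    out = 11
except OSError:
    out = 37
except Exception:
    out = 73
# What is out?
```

Step-by-step execution trace:
1. `raise ConnectionError(...)` raises ConnectionError.
2. `except FileNotFoundError` does not match (ConnectionError is not a subclass of FileNotFoundError); skipped.
3. `except OSError` matches (ConnectionError is a subclass of OSError) → out = 37.
4. `except Exception` is not reached.
Result: 37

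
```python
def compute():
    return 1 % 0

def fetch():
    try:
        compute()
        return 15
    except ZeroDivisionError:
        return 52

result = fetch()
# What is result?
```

Step-by-step execution trace:
1. `fetch()` calls `compute()`.
2. `compute()` evaluates `1 % 0`, which raises ZeroDivisionError; it propagates to the caller.
3. `return 15` is not reached.
4. `except ZeroDivisionError` in fetch matches → returns 52.
5. result = 52.
Result: 52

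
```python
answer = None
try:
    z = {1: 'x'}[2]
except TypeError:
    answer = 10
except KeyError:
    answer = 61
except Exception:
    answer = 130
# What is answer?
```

Step-by-step execution trace:
1. `z = {1: 'x'}[2]` raises KeyError.
2. `except TypeError` does not match KeyError; skipped.
3. `except KeyError` matches → answer = 61.
4. Remaining except clauses are skipped.
Result: 61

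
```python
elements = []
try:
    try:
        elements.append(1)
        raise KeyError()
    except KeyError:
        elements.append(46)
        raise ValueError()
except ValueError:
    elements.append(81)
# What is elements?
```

Step-by-step execution trace:
1. Inner try: `elements.append(1)` → elements = [1].
2. `raise KeyError()` raises KeyError.
3. Inner `except KeyError` matches → `elements.append(46)` → elements = [1, 46].
4. `raise ValueError()` raises ValueError; propagates to outer try.
5. Outer `except ValueError` matches → `elements.append(81)` → elements = [1, 46, 81].
Result: [1, 46, 81]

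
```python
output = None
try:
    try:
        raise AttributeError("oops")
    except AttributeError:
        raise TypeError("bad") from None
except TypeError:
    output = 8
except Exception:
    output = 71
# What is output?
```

Step-by-step execution trace:
1. Inner try raises AttributeError; inner `except AttributeError` catches it.
2. `raise TypeError(...) from None` raises TypeError (from None suppresses __context__, but the active exception is still TypeError).
3. Outer `except TypeError` matches → output = 8.
4. `except Exception` is not reached.
Result: 8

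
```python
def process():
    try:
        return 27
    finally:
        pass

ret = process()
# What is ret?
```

Step-by-step execution trace:
1. `process()` enters try: `return 27` sets pending return value 27.
2. Before returning, `finally: pass` runs (no effect).
3. process() returns 27 → ret = 27.
Result: 27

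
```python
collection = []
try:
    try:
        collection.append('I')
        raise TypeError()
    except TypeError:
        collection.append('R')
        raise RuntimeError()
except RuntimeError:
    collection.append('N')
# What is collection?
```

Step-by-step execution trace:
1. Inner try: `collection.append('I')` → collection = ['I'].
2. `raise TypeError()` raises TypeError.
3. Inner `except TypeError` matches → `collection.append('R')` → collection = ['I', 'R'].
4. `raise RuntimeError()` raises RuntimeError; propagates to outer try.
5. Outer `except RuntimeError` matches → `collection.append('N')` → collection = ['I', 'R', 'N'].
Result: ['I', 'R', 'N']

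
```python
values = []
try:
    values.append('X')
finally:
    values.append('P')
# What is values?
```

Step-by-step execution trace:
1. try: `values.append('X')` → values = ['X'].
2. The try body completes without raising.
3. finally always runs: `values.append('P')` → values = ['X', 'P'].
Result: ['X', 'P']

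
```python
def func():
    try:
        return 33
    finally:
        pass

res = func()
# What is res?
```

Step-by-step execution trace:
1. `func()` enters try: `return 33` sets pending return value 33.
2. Before returning, `finally: pass` runs (no effect).
3. func() returns 33 → res = 33.
Result: 33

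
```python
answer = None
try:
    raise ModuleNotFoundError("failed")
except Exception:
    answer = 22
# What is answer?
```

Step-by-step execution trace:
1. `raise ModuleNotFoundError(...)` raises ModuleNotFoundError.
2. `except Exception` matches (ModuleNotFoundError is a subclass of Exception) → answer = 22.
Result: 22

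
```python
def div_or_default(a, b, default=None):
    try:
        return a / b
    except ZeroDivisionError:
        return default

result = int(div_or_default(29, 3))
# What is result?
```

Step-by-step execution trace:
1. `div_or_default(29, 3)` enters try: `return 29 / 3` → returns 9.666666666666666. No exception raised.
2. `except ZeroDivisionError` is skipped.
3. `int(9.666666666666666)` → 9 → result = 9.
Result: 9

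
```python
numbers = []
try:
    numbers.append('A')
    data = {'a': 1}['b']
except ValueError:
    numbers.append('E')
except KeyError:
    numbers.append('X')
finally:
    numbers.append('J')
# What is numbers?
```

Step-by-step execution trace:
1. try: `numbers.append('A')` → numbers = ['A'].
2. `data = {'a': 1}['b']` raises KeyError.
3. `except ValueError` does not match KeyError; skipped.
4. `except KeyError` matches → `numbers.append('X')` → numbers = ['A', 'X'].
5. finally always runs: `numbers.append('J')` → numbers = ['A', 'X', 'J'].
Result: ['A', 'X', 'J']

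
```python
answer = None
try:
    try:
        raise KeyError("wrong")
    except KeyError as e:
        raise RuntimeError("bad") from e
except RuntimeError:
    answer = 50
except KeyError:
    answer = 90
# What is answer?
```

Step-by-step execution trace:
1. Inner try raises KeyError; inner `except KeyError as e` catches it.
2. `raise RuntimeError(...) from e` raises RuntimeError (KeyError is attached as __cause__, but only RuntimeError is active).
3. Outer `except RuntimeError` matches → answer = 50.
4. `except KeyError` is not reached.
Result: 50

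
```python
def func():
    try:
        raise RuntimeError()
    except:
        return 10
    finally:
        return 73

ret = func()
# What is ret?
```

Step-by-step execution trace:
1. `func()` enters try: `raise RuntimeError()` raises RuntimeError.
2. bare `except` matches → `return 10` sets pending return value 10.
3. Before returning, `finally: return 73` runs and overrides the pending return.
4. func() returns 73 → ret = 73.
Result: 73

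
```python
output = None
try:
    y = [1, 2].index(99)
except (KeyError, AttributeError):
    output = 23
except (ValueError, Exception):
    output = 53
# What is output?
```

Step-by-step execution trace:
1. `y = [1, 2].index(99)` raises ValueError.
2. `except (KeyError, AttributeError)` does not match ValueError; skipped.
3. `except (ValueError, Exception)` matches (ValueError is in the tuple) → output = 53.
Result: 53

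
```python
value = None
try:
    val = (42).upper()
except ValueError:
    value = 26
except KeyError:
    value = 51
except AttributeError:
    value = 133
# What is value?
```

Step-by-step execution trace:
1. `val = (42).upper()` raises AttributeError.
2. `except ValueError` does not match AttributeError; skipped.
3. `except KeyError` does not match AttributeError; skipped.
4. `except AttributeError` matches → value = 133.
Result: 133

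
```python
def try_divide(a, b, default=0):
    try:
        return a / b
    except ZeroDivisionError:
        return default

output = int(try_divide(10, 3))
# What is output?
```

Step-by-step execution trace:
1. `try_divide(10, 3)` enters try: `return 10 / 3` → returns 3.3333333333333335. No exception raised.
2. `except ZeroDivisionError` is skipped.
3. `int(3.3333333333333335)` → 3 → output = 3.
Result: 3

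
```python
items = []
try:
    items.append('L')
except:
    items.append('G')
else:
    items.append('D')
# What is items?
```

Step-by-step execution trace:
1. try: `items.append('L')` → items = ['L']. No exception raised.
2. `except` is skipped.
3. `else` runs (try completed without exception): `items.append('D')` → items = ['L', 'D'].
Result: ['L', 'D']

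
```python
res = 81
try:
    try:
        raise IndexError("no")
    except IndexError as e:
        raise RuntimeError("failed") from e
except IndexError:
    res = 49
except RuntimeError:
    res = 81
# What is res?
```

Step-by-step execution trace:
1. Inner try raises IndexError; inner `except IndexError as e` catches it.
2. `raise RuntimeError(...) from e` raises RuntimeError (IndexError is attached as __cause__, but only RuntimeError is active).
3. Outer `except IndexError` does not match RuntimeError; skipped.
4. Outer `except RuntimeError` matches → res = 81.
Result: 81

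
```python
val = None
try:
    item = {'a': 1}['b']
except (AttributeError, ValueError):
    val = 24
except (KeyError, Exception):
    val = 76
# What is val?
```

Step-by-step execution trace:
1. `item = {'a': 1}['b']` raises KeyError.
2. `except (AttributeError, ValueError)` does not match KeyError; skipped.
3. `except (KeyError, Exception)` matches (KeyError is in the tuple) → val = 76.
Result: 76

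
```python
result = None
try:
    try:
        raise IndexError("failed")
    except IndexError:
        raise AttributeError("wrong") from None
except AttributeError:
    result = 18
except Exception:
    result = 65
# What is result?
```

Step-by-step execution trace:
1. Inner try raises IndexError; inner `except IndexError` catches it.
2. `raise AttributeError(...) from None` raises AttributeError (from None suppresses __context__, but the active exception is still AttributeError).
3. Outer `except AttributeError` matches → result = 18.
4. `except Exception` is not reached.
Result: 18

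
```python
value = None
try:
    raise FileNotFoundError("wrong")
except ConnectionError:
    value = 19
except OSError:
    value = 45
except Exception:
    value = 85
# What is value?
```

Step-by-step execution trace:
1. `raise FileNotFoundError(...)` raises FileNotFoundError.
2. `except ConnectionError` does not match (FileNotFoundError is not a subclass of ConnectionError); skipped.
3. `except OSError` matches (FileNotFoundError is a subclass of OSError) → value = 45.
4. `except Exception` is not reached.
Result: 45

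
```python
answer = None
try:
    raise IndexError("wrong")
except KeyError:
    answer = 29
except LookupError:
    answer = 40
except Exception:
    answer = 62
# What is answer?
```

Step-by-step execution trace:
1. `raise IndexError(...)` raises IndexError.
2. `except KeyError` does not match (IndexError is not a subclass of KeyError); skipped.
3. `except LookupError` matches (IndexError is a subclass of LookupError) → answer = 40.
4. `except Exception` is not reached.
Result: 40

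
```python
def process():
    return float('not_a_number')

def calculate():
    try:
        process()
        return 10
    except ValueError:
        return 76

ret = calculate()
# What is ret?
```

Step-by-step execution trace:
1. `calculate()` calls `process()`.
2. `process()` evaluates `float('not_a_number')`, which raises ValueError; it propagates to the caller.
3. `return 10` is not reached.
4. `except ValueError` in calculate matches → returns 76.
5. ret = 76.
Result: 76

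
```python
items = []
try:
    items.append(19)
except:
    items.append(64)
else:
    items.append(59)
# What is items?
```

Step-by-step execution trace:
1. try: `items.append(19)` → items = [19]. No exception raised.
2. `except` is skipped.
3. `else` runs (try completed without exception): `items.append(59)` → items = [19, 59].
Result: [19, 59]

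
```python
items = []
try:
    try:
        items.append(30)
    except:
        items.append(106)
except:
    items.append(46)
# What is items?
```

Step-by-step execution trace:
1. Inner try: `items.append(30)` → items = [30]. No exception raised.
2. Inner `except` is skipped.
3. Inner try completes normally; outer `except` is skipped.
Result: [30]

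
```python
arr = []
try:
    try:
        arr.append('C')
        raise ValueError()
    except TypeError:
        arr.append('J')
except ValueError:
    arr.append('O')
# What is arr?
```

Step-by-step execution trace:
1. Inner try: `arr.append('C')` → arr = ['C'].
2. `raise ValueError()` raises ValueError.
3. Inner `except TypeError` does not match ValueError; exception propagates to outer try.
4. Outer `except ValueError` matches → `arr.append('O')` → arr = ['C', 'O'].
Result: ['C', 'O']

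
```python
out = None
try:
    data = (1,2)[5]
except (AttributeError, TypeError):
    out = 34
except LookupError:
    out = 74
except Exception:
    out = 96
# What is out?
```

Step-by-step execution trace:
1. `data = (1,2)[5]` raises IndexError.
2. `except (AttributeError, TypeError)` does not match IndexError; skipped.
3. `except LookupError` matches (IndexError is a subclass of LookupError) → out = 74.
4. `except Exception` is not reached.
Result: 74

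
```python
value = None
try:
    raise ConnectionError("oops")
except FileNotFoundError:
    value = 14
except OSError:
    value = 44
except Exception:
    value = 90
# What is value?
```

Step-by-step execution trace:
1. `raise ConnectionError(...)` raises ConnectionError.
2. `except FileNotFoundError` does not match (ConnectionError is not a subclass of FileNotFoundError); skipped.
3. `except OSError` matches (ConnectionError is a subclass of OSError) → value = 44.
4. `except Exception` is not reached.
Result: 44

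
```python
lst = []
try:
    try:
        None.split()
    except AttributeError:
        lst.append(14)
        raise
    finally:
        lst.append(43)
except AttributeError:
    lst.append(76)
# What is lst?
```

Step-by-step execution trace:
1. Inner try: `None.split()` raises AttributeError.
2. Inner `except AttributeError` matches → `lst.append(14)` → lst = [14].
3. bare `raise` re-raises AttributeError.
4. Inner `finally` runs during unwinding: `lst.append(43)` → lst = [14, 43].
5. Outer `except AttributeError` matches → `lst.append(76)` → lst = [14, 43, 76].
Result: [14, 43, 76]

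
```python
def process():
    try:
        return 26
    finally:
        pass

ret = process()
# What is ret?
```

Step-by-step execution trace:
1. `process()` enters try: `return 26` sets pending return value 26.
2. Before returning, `finally: pass` runs (no effect).
3. process() returns 26 → ret = 26.
Result: 26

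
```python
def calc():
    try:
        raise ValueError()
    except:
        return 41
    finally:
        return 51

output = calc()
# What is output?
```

Step-by-step execution trace:
1. `calc()` enters try: `raise ValueError()` raises ValueError.
2. bare `except` matches → `return 41` sets pending return value 41.
3. Before returning, `finally: return 51` runs and overrides the pending return.
4. calc() returns 51 → output = 51.
Result: 51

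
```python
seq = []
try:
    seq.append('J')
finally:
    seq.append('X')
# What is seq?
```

Step-by-step execution trace:
1. try: `seq.append('J')` → seq = ['J'].
2. The try body completes without raising.
3. finally always runs: `seq.append('X')` → seq = ['J', 'X'].
Result: ['J', 'X']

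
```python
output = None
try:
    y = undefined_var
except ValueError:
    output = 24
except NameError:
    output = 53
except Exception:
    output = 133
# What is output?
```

Step-by-step execution trace:
1. `y = undefined_var` raises NameError.
2. `except ValueError` does not match NameError; skipped.
3. `except NameError` matches → output = 53.
4. Remaining except clauses are skipped.
Result: 53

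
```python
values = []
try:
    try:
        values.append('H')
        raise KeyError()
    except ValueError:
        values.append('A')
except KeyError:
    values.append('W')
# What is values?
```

Step-by-step execution trace:
1. Inner try: `values.append('H')` → values = ['H'].
2. `raise KeyError()` raises KeyError.
3. Inner `except ValueError` does not match KeyError; exception propagates to outer try.
4. Outer `except KeyError` matches → `values.append('W')` → values = ['H', 'W'].
Result: ['H', 'W']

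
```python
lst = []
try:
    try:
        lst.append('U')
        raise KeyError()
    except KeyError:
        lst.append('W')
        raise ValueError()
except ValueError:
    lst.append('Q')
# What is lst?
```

Step-by-step execution trace:
1. Inner try: `lst.append('U')` → lst = ['U'].
2. `raise KeyError()` raises KeyError.
3. Inner `except KeyError` matches → `lst.append('W')` → lst = ['U', 'W'].
4. `raise ValueError()` raises ValueError; propagates to outer try.
5. Outer `except ValueError` matches → `lst.append('Q')` → lst = ['U', 'W', 'Q'].
Result: ['U', 'W', 'Q']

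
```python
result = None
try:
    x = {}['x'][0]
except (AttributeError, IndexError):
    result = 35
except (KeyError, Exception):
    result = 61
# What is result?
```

Step-by-step execution trace:
1. `x = {}['x'][0]` raises KeyError.
2. `except (AttributeError, IndexError)` does not match KeyError; skipped.
3. `except (KeyError, Exception)` matches (KeyError is in the tuple) → result = 61.
Result: 61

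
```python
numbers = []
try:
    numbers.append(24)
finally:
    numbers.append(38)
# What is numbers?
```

Step-by-step execution trace:
1. try: `numbers.append(24)` → numbers = [24].
2. The try body completes without raising.
3. finally always runs: `numbers.append(38)` → numbers = [24, 38].
Result: [24, 38]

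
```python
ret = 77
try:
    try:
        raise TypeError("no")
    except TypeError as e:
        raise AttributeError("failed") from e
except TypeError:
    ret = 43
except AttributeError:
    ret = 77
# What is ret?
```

Step-by-step execution trace:
1. Inner try raises TypeError; inner `except TypeError as e` catches it.
2. `raise AttributeError(...) from e` raises AttributeError (TypeError is attached as __cause__, but only AttributeError is active).
3. Outer `except TypeError` does not match AttributeError; skipped.
4. Outer `except AttributeError` matches → ret = 77.
Result: 77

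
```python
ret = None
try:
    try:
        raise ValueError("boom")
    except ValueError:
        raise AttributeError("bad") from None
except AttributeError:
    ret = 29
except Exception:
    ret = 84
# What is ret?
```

Step-by-step execution trace:
1. Inner try raises ValueError; inner `except ValueError` catches it.
2. `raise AttributeError(...) from None` raises AttributeError (from None suppresses __context__, but the active exception is still AttributeError).
3. Outer `except AttributeError` matches → ret = 29.
4. `except Exception` is not reached.
Result: 29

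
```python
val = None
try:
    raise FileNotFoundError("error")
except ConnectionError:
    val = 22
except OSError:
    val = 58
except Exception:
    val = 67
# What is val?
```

Step-by-step execution trace:
1. `raise FileNotFoundError(...)` raises FileNotFoundError.
2. `except ConnectionError` does not match (FileNotFoundError is not a subclass of ConnectionError); skipped.
3. `except OSError` matches (FileNotFoundError is a subclass of OSError) → val = 58.
4. `except Exception` is not reached.
Result: 58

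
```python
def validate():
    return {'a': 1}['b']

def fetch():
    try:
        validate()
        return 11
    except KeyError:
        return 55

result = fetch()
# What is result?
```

Step-by-step execution trace:
1. `fetch()` calls `validate()`.
2. `validate()` evaluates `{'a': 1}['b']`, which raises KeyError; it propagates to the caller.
3. `return 11` is not reached.
4. `except KeyError` in fetch matches → returns 55.
5. result = 55.
Result: 55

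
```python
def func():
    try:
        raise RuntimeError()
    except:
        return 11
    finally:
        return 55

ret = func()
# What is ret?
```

Step-by-step execution trace:
1. `func()` enters try: `raise RuntimeError()` raises RuntimeError.
2. bare `except` matches → `return 11` sets pending return value 11.
3. Before returning, `finally: return 55` runs and overrides the pending return.
4. func() returns 55 → ret = 55.
Result: 55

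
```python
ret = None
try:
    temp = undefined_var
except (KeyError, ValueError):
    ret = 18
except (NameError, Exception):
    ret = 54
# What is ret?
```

Step-by-step execution trace:
1. `temp = undefined_var` raises NameError.
2. `except (KeyError, ValueError)` does not match NameError; skipped.
3. `except (NameError, Exception)` matches (NameError is in the tuple) → ret = 54.
Result: 54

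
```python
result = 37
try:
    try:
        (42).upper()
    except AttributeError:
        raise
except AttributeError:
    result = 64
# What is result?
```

Step-by-step execution trace:
1. Inner try: `(42).upper()` raises AttributeError.
2. Inner `except AttributeError` matches; bare `raise` re-raises the same AttributeError.
3. Outer `except AttributeError` matches → result = 64.
Result: 64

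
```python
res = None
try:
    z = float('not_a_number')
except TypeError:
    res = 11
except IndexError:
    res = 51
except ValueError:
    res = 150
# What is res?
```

Step-by-step execution trace:
1. `z = float('not_a_number')` raises ValueError.
2. `except TypeError` does not match ValueError; skipped.
3. `except IndexError` does not match ValueError; skipped.
4. `except ValueError` matches → res = 150.
Result: 150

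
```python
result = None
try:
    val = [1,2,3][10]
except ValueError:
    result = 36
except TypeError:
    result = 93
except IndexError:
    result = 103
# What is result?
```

Step-by-step execution trace:
1. `val = [1,2,3][10]` raises IndexError.
2. `except ValueError` does not match IndexError; skipped.
3. `except TypeError` does not match IndexError; skipped.
4. `except IndexError` matches → result = 103.
Result: 103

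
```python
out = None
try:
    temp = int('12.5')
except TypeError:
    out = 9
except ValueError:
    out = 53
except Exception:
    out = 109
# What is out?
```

Step-by-step execution trace:
1. `temp = int('12.5')` raises ValueError.
2. `except TypeError` does not match ValueError; skipped.
3. `except ValueError` matches → out = 53.
4. Remaining except clauses are skipped.
Result: 53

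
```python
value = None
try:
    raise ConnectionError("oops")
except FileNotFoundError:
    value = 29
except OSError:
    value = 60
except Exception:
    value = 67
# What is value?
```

Step-by-step execution trace:
1. `raise ConnectionError(...)` raises ConnectionError.
2. `except FileNotFoundError` does not match (ConnectionError is not a subclass of FileNotFoundError); skipped.
3. `except OSError` matches (ConnectionError is a subclass of OSError) → value = 60.
4. `except Exception` is not reached.
Result: 60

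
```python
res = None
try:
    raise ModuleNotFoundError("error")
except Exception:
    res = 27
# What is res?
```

Step-by-step execution trace:
1. `raise ModuleNotFoundError(...)` raises ModuleNotFoundError.
2. `except Exception` matches (ModuleNotFoundError is a subclass of Exception) → res = 27.
Result: 27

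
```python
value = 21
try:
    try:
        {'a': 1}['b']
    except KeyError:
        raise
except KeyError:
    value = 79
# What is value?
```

Step-by-step execution trace:
1. Inner try: `{'a': 1}['b']` raises KeyError.
2. Inner `except KeyError` matches; bare `raise` re-raises the same KeyError.
3. Outer `except KeyError` matches → value = 79.
Result: 79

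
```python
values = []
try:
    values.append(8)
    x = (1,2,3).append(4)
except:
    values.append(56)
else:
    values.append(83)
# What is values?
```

Step-by-step execution trace:
1. try: `values.append(8)` → values = [8].
2. `x = (1,2,3).append(4)` raises AttributeError.
3. bare `except` matches → `values.append(56)` → values = [8, 56].
4. `else` is skipped (an exception was raised).
Result: [8, 56]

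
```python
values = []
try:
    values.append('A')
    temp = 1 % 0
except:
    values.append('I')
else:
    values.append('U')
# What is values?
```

Step-by-step execution trace:
1. try: `values.append('A')` → values = ['A'].
2. `temp = 1 % 0` raises ZeroDivisionError.
3. bare `except` matches → `values.append('I')` → values = ['A', 'I'].
4. `else` is skipped (an exception was raised).
Result: ['A', 'I']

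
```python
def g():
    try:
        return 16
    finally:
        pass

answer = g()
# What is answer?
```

Step-by-step execution trace:
1. `g()` enters try: `return 16` sets pending return value 16.
2. Before returning, `finally: pass` runs (no effect).
3. g() returns 16 → answer = 16.
Result: 16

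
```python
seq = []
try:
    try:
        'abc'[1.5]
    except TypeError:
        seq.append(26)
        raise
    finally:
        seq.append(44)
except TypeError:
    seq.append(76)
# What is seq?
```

Step-by-step execution trace:
1. Inner try: `'abc'[1.5]` raises TypeError.
2. Inner `except TypeError` matches → `seq.append(26)` → seq = [26].
3. bare `raise` re-raises TypeError.
4. Inner `finally` runs during unwinding: `seq.append(44)` → seq = [26, 44].
5. Outer `except TypeError` matches → `seq.append(76)` → seq = [26, 44, 76].
Result: [26, 44, 76]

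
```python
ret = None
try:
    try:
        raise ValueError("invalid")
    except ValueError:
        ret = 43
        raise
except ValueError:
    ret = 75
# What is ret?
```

Step-by-step execution trace:
1. Inner try: `raise ValueError("invalid")` raises ValueError.
2. Inner `except ValueError` matches → ret = 43.
3. bare `raise` re-raises the same ValueError.
4. Outer `except ValueError` matches → ret = 75.
Result: 75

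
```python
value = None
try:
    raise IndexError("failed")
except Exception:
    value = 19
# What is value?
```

Step-by-step execution trace:
1. `raise IndexError(...)` raises IndexError.
2. `except Exception` matches (IndexError is a subclass of Exception) → value = 19.
Result: 19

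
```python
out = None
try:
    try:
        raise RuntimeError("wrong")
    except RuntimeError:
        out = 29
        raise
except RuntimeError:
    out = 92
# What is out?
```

Step-by-step execution trace:
1. Inner try: `raise RuntimeError("wrong")` raises RuntimeError.
2. Inner `except RuntimeError` matches → out = 29.
3. bare `raise` re-raises the same RuntimeError.
4. Outer `except RuntimeError` matches → out = 92.
Result: 92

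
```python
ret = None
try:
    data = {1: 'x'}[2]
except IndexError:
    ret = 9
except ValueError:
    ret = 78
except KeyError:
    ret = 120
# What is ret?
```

Step-by-step execution trace:
1. `data = {1: 'x'}[2]` raises KeyError.
2. `except IndexError` does not match KeyError; skipped.
3. `except ValueError` does not match KeyError; skipped.
4. `except KeyError` matches → ret = 120.
Result: 120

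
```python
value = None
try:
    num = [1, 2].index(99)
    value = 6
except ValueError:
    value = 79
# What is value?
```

Step-by-step execution trace:
1. `num = [1, 2].index(99)` raises ValueError.
2. `value = 6` is not reached.
3. `except ValueError` matches → value = 79.
Result: 79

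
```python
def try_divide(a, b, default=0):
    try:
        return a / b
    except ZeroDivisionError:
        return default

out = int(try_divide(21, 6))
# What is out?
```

Step-by-step execution trace:
1. `try_divide(21, 6)` enters try: `return 21 / 6` → returns 3.5. No exception raised.
2. `except ZeroDivisionError` is skipped.
3. `int(3.5)` → 3 → out = 3.
Result: 3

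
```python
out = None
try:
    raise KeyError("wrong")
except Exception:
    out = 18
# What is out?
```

Step-by-step execution trace:
1. `raise KeyError(...)` raises KeyError.
2. `except Exception` matches (KeyError is a subclass of Exception) → out = 18.
Result: 18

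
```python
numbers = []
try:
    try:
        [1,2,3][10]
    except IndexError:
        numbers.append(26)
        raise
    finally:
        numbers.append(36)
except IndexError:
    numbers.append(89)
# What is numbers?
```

Step-by-step execution trace:
1. Inner try: `[1,2,3][10]` raises IndexError.
2. Inner `except IndexError` matches → `numbers.append(26)` → numbers = [26].
3. bare `raise` re-raises IndexError.
4. Inner `finally` runs during unwinding: `numbers.append(36)` → numbers = [26, 36].
5. Outer `except IndexError` matches → `numbers.append(89)` → numbers = [26, 36, 89].
Result: [26, 36, 89]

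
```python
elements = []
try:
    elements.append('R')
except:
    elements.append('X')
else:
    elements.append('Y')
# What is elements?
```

Step-by-step execution trace:
1. try: `elements.append('R')` → elements = ['R']. No exception raised.
2. `except` is skipped.
3. `else` runs (try completed without exception): `elements.append('Y')` → elements = ['R', 'Y'].
Result: ['R', 'Y']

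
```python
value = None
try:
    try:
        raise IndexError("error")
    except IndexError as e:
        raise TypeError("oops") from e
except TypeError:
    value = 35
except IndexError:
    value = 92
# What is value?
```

Step-by-step execution trace:
1. Inner try raises IndexError; inner `except IndexError as e` catches it.
2. `raise TypeError(...) from e` raises TypeError (IndexError is attached as __cause__, but only TypeError is active).
3. Outer `except TypeError` matches → value = 35.
4. `except IndexError` is not reached.
Result: 35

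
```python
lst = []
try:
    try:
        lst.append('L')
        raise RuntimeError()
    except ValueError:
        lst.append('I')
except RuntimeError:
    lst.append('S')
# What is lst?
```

Step-by-step execution trace:
1. Inner try: `lst.append('L')` → lst = ['L'].
2. `raise RuntimeError()` raises RuntimeError.
3. Inner `except ValueError` does not match RuntimeError; exception propagates to outer try.
4. Outer `except RuntimeError` matches → `lst.append('S')` → lst = ['L', 'S'].
Result: ['L', 'S']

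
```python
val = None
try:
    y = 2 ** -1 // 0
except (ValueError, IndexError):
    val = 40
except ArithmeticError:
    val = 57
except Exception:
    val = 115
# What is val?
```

Step-by-step execution trace:
1. `y = 2 ** -1 // 0` raises ZeroDivisionError.
2. `except (ValueError, IndexError)` does not match ZeroDivisionError; skipped.
3. `except ArithmeticError` matches (ZeroDivisionError is a subclass of ArithmeticError) → val = 57.
4. `except Exception` is not reached.
Result: 57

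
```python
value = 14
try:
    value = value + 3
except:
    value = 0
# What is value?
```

Step-by-step execution trace:
1. value starts at 14.
2. try: `value = value + 3` → value = 17. No exception raised.
3. `except` is skipped.
Result: 17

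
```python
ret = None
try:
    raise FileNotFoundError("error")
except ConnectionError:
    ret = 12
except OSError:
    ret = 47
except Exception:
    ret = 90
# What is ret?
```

Step-by-step execution trace:
1. `raise FileNotFoundError(...)` raises FileNotFoundError.
2. `except ConnectionError` does not match (FileNotFoundError is not a subclass of ConnectionError); skipped.
3. `except OSError` matches (FileNotFoundError is a subclass of OSError) → ret = 47.
4. `except Exception` is not reached.
Result: 47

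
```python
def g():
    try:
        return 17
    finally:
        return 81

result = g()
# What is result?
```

Step-by-step execution trace:
1. `g()` enters try: `return 17` sets pending return value 17.
2. Before returning, `finally: return 81` runs and overrides the pending return.
3. g() returns 81 → result = 81.
Result: 81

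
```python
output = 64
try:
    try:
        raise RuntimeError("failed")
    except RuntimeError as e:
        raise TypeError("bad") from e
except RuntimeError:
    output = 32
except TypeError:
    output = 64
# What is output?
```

Step-by-step execution trace:
1. Inner try raises RuntimeError; inner `except RuntimeError as e` catches it.
2. `raise TypeError(...) from e` raises TypeError (RuntimeError is attached as __cause__, but only TypeError is active).
3. Outer `except RuntimeError` does not match TypeError; skipped.
4. Outer `except TypeError` matches → output = 64.
Result: 64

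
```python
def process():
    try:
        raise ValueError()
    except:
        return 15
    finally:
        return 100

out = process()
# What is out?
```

Step-by-step execution trace:
1. `process()` enters try: `raise ValueError()` raises ValueError.
2. bare `except` matches → `return 15` sets pending return value 15.
3. Before returning, `finally: return 100` runs and overrides the pending return.
4. process() returns 100 → out = 100.
Result: 100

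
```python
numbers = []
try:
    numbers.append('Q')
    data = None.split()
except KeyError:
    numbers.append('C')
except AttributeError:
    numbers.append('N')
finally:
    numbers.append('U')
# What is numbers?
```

Step-by-step execution trace:
1. try: `numbers.append('Q')` → numbers = ['Q'].
2. `data = None.split()` raises AttributeError.
3. `except KeyError` does not match AttributeError; skipped.
4. `except AttributeError` matches → `numbers.append('N')` → numbers = ['Q', 'N'].
5. finally always runs: `numbers.append('U')` → numbers = ['Q', 'N', 'U'].
Result: ['Q', 'N', 'U']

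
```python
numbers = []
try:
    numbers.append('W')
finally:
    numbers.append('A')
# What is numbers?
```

Step-by-step execution trace:
1. try: `numbers.append('W')` → numbers = ['W'].
2. The try body completes without raising.
3. finally always runs: `numbers.append('A')` → numbers = ['W', 'A'].
Result: ['W', 'A']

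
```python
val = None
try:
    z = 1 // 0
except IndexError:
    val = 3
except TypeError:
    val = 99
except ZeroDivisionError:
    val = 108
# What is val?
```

Step-by-step execution trace:
1. `z = 1 // 0` raises ZeroDivisionError.
2. `except IndexError` does not match ZeroDivisionError; skipped.
3. `except TypeError` does not match ZeroDivisionError; skipped.
4. `except ZeroDivisionError` matches → val = 108.
Result: 108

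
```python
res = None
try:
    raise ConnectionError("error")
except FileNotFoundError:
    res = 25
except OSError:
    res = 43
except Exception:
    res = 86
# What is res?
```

Step-by-step execution trace:
1. `raise ConnectionError(...)` raises ConnectionError.
2. `except FileNotFoundError` does not match (ConnectionError is not a subclass of FileNotFoundError); skipped.
3. `except OSError` matches (ConnectionError is a subclass of OSError) → res = 43.
4. `except Exception` is not reached.
Result: 43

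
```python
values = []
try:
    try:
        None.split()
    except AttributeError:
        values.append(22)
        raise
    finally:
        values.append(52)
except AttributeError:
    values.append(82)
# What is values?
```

Step-by-step execution trace:
1. Inner try: `None.split()` raises AttributeError.
2. Inner `except AttributeError` matches → `values.append(22)` → values = [22].
3. bare `raise` re-raises AttributeError.
4. Inner `finally` runs during unwinding: `values.append(52)` → values = [22, 52].
5. Outer `except AttributeError` matches → `values.append(82)` → values = [22, 52, 82].
Result: [22, 52, 82]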